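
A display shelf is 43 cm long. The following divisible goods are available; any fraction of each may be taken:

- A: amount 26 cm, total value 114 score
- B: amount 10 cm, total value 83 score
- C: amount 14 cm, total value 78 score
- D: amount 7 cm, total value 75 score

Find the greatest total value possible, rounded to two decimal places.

Take in order of value per unit:
- D (75/7 per unit): all 7 → value 75, running total 75.00
- B (83/10 per unit): all 10 → value 83, running total 158.00
- C (78/14 per unit): all 14 → value 78, running total 236.00
- A (114/26 per unit): 12 of 26 → value 12×114/26 = 52.6154, running total 288.62
Total 288.62.

288.62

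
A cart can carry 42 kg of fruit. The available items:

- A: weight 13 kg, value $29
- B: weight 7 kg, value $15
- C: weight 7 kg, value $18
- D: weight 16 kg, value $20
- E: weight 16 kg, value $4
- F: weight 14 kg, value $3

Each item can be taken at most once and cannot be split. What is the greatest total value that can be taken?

This is a 0/1 knapsack; check combinations near the capacity.
- A+C+D: weight 13+7+16=36, value 29+18+20=67
- A+B+C+F: weight 13+7+7+14=41, value 29+15+18+3=65
- A+B+D: weight 13+7+16=36, value 29+15+20=64
- A+B+C: weight 13+7+7=27, value 29+15+18=62
Best: $67.

$67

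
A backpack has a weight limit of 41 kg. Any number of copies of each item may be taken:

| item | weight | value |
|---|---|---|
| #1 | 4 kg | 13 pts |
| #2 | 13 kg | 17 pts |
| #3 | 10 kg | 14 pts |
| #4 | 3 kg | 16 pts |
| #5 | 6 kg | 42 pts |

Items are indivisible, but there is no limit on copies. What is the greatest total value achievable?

268 pts

Best value-per-unit is #5 at 42/6; filling with it alone gives 6×42 = 252.
Optimal mix: 1×#4 + 6×#5 → weight 39, value 268.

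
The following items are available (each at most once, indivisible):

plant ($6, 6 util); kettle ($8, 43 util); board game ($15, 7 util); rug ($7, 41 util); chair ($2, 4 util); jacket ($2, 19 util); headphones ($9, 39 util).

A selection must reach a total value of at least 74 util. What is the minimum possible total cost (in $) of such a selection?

Subsets with value ≥ 74, sorted by total cost:
- kettle+rug: cost 15, value 84
- rug+headphones: cost 16, value 80
Minimum cost: 15 $.

15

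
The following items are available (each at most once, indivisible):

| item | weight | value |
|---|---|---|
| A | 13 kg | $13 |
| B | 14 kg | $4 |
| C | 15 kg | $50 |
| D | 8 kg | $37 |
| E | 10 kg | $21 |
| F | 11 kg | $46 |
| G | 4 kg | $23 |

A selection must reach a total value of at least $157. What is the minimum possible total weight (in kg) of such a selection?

Subsets with value ≥ 157, sorted by total weight:
- C+D+E+F+G: weight 48, value 177
- A+C+D+F+G: weight 51, value 169
- B+C+D+F+G: weight 52, value 160
- A+C+D+E+F: weight 57, value 167
Minimum weight: 48 kg.

48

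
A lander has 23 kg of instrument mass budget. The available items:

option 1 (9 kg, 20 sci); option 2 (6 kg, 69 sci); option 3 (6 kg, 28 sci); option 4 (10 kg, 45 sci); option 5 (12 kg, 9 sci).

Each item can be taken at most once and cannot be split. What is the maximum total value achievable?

142 sci

Check high-value combinations within 23 kg:
- option 2+option 3+option 4: mass 6+6+10=22, value 69+28+45=142
- option 1+option 2+option 3: mass 9+6+6=21, value 20+69+28=117
- option 2+option 4: mass 6+10=16, value 69+45=114
Best: 142 sci.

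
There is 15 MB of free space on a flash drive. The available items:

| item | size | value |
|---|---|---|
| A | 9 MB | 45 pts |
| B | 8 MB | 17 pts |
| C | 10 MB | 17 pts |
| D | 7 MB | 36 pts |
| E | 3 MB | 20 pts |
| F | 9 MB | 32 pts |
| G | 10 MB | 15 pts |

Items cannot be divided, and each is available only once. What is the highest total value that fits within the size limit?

65 pts

This is a 0/1 knapsack; check combinations near the capacity.
- A+E: size 9+3=12, value 45+20=65
- D+E: size 7+3=10, value 36+20=56
- B+D: size 8+7=15, value 17+36=53
- E+F: size 3+9=12, value 20+32=52
- A: size 9, value 45
Best: 65 pts.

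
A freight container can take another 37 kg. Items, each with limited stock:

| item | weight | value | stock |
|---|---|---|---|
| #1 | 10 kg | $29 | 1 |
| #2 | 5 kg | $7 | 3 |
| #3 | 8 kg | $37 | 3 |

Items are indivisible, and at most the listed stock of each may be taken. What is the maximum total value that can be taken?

$140

Top feasible selections:
- 1×#1 + 3×#3: weight 34, value 140
- 2×#2 + 3×#3: weight 34, value 125
- 1×#2 + 3×#3: weight 29, value 118
Best: $140.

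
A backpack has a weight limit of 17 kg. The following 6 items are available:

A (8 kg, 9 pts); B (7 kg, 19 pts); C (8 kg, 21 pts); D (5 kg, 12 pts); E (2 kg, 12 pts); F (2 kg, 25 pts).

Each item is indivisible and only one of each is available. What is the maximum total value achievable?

Check high-value combinations within 17 kg:
- C+D+E+F: weight 8+5+2+2=17, value 21+12+12+25=70
- B+D+E+F: weight 7+5+2+2=16, value 19+12+12+25=68
- B+C+F: weight 7+8+2=17, value 19+21+25=65
- C+E+F: weight 8+2+2=12, value 21+12+25=58
Best: 70 pts.

70 pts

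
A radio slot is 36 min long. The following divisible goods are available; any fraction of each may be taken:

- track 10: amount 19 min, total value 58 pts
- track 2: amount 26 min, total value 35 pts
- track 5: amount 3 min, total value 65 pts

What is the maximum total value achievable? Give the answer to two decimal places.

141.85

Take in order of value per unit:
- track 5 (65/3 per unit): all 3 → value 65, running total 65.00
- track 10 (58/19 per unit): all 19 → value 58, running total 123.00
- track 2 (35/26 per unit): 14 of 26 → value 14×35/26 = 18.8462, running total 141.85
Total 141.85.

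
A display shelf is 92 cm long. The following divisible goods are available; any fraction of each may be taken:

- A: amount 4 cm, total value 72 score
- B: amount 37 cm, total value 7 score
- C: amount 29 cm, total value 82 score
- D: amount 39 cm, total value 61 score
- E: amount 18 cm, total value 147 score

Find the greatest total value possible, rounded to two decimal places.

Take in order of value per unit:
- A (72/4 per unit): all 4 → value 72, running total 72.00
- E (147/18 per unit): all 18 → value 147, running total 219.00
- C (82/29 per unit): all 29 → value 82, running total 301.00
- D (61/39 per unit): all 39 → value 61, running total 362.00
- B (7/37 per unit): 2 of 37 → value 2×7/37 = 0.3784, running total 362.38
Total 362.38.

362.38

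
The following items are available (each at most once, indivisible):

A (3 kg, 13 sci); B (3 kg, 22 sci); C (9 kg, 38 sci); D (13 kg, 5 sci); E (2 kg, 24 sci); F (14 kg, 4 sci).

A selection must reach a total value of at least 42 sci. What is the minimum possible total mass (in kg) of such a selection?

5

Subsets with value ≥ 42, sorted by total mass:
- B+E: mass 5, value 46
- A+B+E: mass 8, value 59
- C+E: mass 11, value 62
- B+C: mass 12, value 60
Minimum mass: 5 kg.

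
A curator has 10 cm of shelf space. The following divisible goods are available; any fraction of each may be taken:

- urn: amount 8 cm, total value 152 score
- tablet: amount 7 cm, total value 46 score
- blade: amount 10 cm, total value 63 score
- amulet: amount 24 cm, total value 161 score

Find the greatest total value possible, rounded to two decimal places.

Take in order of value per unit:
- urn (152/8 per unit): all 8 → value 152, running total 152.00
- amulet (161/24 per unit): 2 of 24 → value 2×161/24 = 13.4167, running total 165.42
Total 165.42.

165.42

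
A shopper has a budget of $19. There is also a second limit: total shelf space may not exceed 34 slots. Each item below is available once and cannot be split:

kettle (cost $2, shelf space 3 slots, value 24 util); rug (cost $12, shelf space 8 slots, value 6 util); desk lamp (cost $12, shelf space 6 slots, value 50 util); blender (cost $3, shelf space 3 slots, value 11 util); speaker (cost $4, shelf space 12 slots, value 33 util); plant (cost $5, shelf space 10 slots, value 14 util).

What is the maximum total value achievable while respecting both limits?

Feasible sets respecting both limits:
- kettle+desk lamp+speaker: cost 18, shelf space 21, value 107
- desk lamp+blender+speaker: cost 19, shelf space 21, value 94
- kettle+desk lamp+plant: cost 19, shelf space 19, value 88
- kettle+desk lamp+blender: cost 17, shelf space 12, value 85
Best: 107 util.

107 util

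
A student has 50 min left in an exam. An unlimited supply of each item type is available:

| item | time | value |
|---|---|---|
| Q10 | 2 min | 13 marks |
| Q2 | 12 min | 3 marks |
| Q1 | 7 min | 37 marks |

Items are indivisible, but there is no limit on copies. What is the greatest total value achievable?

Best value-per-unit is Q10 at 13/2, and filling with it alone uses time 25×2=50. No mix of the others beats 25×13 = 325.

325 marks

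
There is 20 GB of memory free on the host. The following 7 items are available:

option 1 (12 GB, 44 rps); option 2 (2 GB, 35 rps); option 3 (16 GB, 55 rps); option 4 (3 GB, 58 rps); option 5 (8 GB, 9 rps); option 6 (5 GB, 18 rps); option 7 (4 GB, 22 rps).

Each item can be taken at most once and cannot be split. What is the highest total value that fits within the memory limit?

Check high-value combinations within 20 GB:
- option 1+option 2+option 4: memory 12+2+3=17, value 44+35+58=137
- option 2+option 4+option 6+option 7: memory 2+3+5+4=14, value 35+58+18+22=133
- option 2+option 4+option 5+option 7: memory 2+3+8+4=17, value 35+58+9+22=124
- option 1+option 4+option 7: memory 12+3+4=19, value 44+58+22=124
Best: 137 rps.

137 rps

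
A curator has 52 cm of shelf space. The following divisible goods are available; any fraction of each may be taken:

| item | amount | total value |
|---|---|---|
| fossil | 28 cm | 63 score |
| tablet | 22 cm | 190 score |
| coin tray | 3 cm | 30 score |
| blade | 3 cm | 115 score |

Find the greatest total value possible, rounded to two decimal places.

389.00

Take in order of value per unit:
- blade (115/3 per unit): all 3 → value 115, running total 115.00
- coin tray (30/3 per unit): all 3 → value 30, running total 145.00
- tablet (190/22 per unit): all 22 → value 190, running total 335.00
- fossil (63/28 per unit): 24 of 28 → value 24×63/28 = 54.0000, running total 389.00
Total 389.00.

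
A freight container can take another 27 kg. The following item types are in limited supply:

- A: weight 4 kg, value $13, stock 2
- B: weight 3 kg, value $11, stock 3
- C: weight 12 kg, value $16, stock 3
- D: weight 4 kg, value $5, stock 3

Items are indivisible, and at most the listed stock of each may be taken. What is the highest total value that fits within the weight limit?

Top feasible selections:
- 2×A + 3×B + 2×D: weight 25, value 69
- 2×A + 3×B + 1×D: weight 21, value 64
- 2×A + 2×B + 1×C: weight 26, value 64
- 2×A + 2×B + 3×D: weight 26, value 63
Best: $69.

$69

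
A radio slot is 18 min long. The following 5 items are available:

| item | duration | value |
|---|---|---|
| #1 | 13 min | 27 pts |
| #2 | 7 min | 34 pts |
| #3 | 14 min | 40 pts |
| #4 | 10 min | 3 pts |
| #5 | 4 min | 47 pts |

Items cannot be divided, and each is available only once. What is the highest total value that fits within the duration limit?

Check high-value combinations within 18 min:
- #3+#5: duration 14+4=18, value 40+47=87
- #2+#5: duration 7+4=11, value 34+47=81
- #1+#5: duration 13+4=17, value 27+47=74
- #4+#5: duration 10+4=14, value 3+47=50
Best: 87 pts.

87 pts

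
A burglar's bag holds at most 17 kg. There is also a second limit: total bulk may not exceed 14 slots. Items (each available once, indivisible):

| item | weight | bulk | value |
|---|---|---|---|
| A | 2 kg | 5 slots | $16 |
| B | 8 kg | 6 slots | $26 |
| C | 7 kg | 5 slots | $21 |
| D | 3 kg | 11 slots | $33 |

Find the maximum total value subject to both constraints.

Feasible sets respecting both limits:
- B+C: weight 15, bulk 11, value 47
- A+B: weight 10, bulk 11, value 42
- A+C: weight 9, bulk 10, value 37
Best: $47.

$47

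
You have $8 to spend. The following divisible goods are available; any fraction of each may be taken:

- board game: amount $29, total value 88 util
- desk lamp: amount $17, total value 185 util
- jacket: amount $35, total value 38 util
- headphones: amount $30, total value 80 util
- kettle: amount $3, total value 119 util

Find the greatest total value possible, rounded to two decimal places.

173.41

Take in order of value per unit:
- kettle (119/3 per unit): all 3 → value 119, running total 119.00
- desk lamp (185/17 per unit): 5 of 17 → value 5×185/17 = 54.4118, running total 173.41
Total 173.41.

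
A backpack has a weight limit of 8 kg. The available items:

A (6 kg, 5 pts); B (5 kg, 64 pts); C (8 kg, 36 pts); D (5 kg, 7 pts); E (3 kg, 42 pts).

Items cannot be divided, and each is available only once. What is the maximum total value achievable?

106 pts

Check high-value combinations within 8 kg:
- B+E: weight 5+3=8, value 64+42=106
- B: weight 5, value 64
- D+E: weight 5+3=8, value 7+42=49
Best: 106 pts.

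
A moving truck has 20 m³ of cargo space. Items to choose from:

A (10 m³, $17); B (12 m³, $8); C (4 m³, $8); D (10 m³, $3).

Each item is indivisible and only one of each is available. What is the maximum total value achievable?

$25

Check high-value combinations within 20 m³:
- A+C: volume 10+4=14, value 17+8=25
- A+D: volume 10+10=20, value 17+3=20
- A: volume 10, value 17
Best: $25.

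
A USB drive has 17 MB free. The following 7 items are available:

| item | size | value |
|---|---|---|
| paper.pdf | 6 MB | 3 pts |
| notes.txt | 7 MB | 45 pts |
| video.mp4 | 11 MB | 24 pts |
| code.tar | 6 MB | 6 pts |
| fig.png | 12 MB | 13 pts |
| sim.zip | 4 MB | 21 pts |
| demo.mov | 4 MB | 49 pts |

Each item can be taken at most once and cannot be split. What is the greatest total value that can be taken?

This is a 0/1 knapsack; check combinations near the capacity.
- notes.txt+sim.zip+demo.mov: size 7+4+4=15, value 45+21+49=115
- notes.txt+code.tar+demo.mov: size 7+6+4=17, value 45+6+49=100
- paper.pdf+notes.txt+demo.mov: size 6+7+4=17, value 3+45+49=97
Best: 115 pts.

115 pts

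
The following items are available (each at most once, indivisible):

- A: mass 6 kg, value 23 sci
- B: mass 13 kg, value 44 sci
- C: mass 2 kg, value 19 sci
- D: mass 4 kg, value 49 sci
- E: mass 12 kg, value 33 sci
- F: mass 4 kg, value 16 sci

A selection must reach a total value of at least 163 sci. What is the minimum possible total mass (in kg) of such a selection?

37

Subsets with value ≥ 163, sorted by total mass:
- A+B+C+D+E: mass 37, value 168
- A+B+D+E+F: mass 39, value 165
- A+B+C+D+E+F: mass 41, value 184
Minimum mass: 37 kg.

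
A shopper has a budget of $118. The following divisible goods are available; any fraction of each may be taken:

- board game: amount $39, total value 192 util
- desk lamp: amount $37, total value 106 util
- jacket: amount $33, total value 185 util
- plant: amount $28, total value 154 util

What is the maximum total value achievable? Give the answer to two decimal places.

Take in order of value per unit:
- jacket (185/33 per unit): all 33 → value 185, running total 185.00
- plant (154/28 per unit): all 28 → value 154, running total 339.00
- board game (192/39 per unit): all 39 → value 192, running total 531.00
- desk lamp (106/37 per unit): 18 of 37 → value 18×106/37 = 51.5676, running total 582.57
Total 582.57.

582.57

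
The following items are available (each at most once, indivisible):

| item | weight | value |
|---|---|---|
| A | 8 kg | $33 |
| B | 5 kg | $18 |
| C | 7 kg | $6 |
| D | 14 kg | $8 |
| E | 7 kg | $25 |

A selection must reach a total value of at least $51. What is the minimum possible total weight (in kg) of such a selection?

13

Subsets with value ≥ 51, sorted by total weight:
- A+B: weight 13, value 51
- A+E: weight 15, value 58
- A+B+E: weight 20, value 76
Minimum weight: 13 kg.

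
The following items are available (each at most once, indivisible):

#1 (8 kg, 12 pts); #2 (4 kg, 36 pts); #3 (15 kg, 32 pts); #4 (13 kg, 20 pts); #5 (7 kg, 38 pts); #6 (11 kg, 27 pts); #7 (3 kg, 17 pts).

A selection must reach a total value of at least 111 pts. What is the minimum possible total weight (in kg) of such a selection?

25

Subsets with value ≥ 111, sorted by total weight:
- #2+#5+#6+#7: weight 25, value 118
- #2+#4+#5+#7: weight 27, value 111
- #2+#3+#5+#7: weight 29, value 123
- #1+#2+#5+#6: weight 30, value 113
Minimum weight: 25 kg.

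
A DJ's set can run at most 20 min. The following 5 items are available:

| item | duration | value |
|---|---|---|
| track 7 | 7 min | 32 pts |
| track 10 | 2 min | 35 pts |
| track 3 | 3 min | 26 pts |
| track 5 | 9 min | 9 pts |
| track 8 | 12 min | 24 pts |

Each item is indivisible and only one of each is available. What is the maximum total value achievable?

93 pts

Check high-value combinations within 20 min:
- track 7+track 10+track 3: duration 7+2+3=12, value 32+35+26=93
- track 10+track 3+track 8: duration 2+3+12=17, value 35+26+24=85
- track 7+track 10+track 5: duration 7+2+9=18, value 32+35+9=76
Best: 93 pts.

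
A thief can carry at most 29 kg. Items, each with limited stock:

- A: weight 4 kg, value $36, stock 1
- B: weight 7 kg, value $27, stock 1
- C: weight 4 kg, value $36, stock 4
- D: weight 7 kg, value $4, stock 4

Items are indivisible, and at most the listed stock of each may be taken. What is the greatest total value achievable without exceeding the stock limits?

$207

Best selections within weight 29 and stock limits:
- 1×A + 1×B + 4×C: weight 27, value 207
- 1×A + 4×C + 1×D: weight 27, value 184
- 1×A + 4×C: weight 20, value 180
Best: $207.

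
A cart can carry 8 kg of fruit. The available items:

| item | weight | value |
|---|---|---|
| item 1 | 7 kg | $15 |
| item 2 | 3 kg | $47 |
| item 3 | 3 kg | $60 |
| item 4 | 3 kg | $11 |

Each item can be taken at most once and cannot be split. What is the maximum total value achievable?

Check high-value combinations within 8 kg:
- item 2+item 3: weight 3+3=6, value 47+60=107
- item 3+item 4: weight 3+3=6, value 60+11=71
- item 3: weight 3, value 60
- item 2+item 4: weight 3+3=6, value 47+11=58
- item 2: weight 3, value 47
Best: $107.

$107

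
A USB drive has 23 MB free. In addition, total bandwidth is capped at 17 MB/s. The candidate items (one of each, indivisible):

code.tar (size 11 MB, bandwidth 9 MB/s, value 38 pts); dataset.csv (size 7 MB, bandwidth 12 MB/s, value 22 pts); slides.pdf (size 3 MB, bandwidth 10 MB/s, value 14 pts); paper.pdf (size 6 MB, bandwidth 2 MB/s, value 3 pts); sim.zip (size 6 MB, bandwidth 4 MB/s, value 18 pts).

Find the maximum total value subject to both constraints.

Feasible sets respecting both limits:
- code.tar+paper.pdf+sim.zip: size 23, bandwidth 15, value 59
- code.tar+sim.zip: size 17, bandwidth 13, value 56
- code.tar+paper.pdf: size 17, bandwidth 11, value 41
Best: 59 pts.

59 pts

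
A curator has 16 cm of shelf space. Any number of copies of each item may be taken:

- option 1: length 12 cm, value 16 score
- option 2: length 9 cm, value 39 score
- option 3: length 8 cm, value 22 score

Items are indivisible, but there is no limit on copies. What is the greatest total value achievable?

Best value-per-unit is option 2 at 39/9; filling with it alone gives 1×39 = 39.
Optimal mix: 2×option 3 → length 16, value 44.

44 score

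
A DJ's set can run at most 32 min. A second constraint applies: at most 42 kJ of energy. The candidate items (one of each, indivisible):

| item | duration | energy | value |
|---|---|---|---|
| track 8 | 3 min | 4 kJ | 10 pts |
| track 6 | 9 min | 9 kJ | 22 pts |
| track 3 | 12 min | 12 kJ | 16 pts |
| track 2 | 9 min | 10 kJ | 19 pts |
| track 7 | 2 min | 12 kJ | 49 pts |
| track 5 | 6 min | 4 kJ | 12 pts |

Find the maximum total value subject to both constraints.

Feasible sets respecting both limits:
- track 8+track 6+track 2+track 7+track 5: duration 29, energy 39, value 112
- track 8+track 6+track 3+track 7+track 5: duration 32, energy 41, value 109
- track 8+track 3+track 2+track 7+track 5: duration 32, energy 42, value 106
Best: 112 pts.

112 pts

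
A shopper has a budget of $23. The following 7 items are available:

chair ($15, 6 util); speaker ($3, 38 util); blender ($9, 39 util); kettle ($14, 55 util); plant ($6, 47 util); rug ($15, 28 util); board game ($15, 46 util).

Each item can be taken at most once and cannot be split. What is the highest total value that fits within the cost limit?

140 util

This is a 0/1 knapsack; check combinations near the capacity.
- speaker+kettle+plant: cost 3+14+6=23, value 38+55+47=140
- speaker+blender+plant: cost 3+9+6=18, value 38+39+47=124
- kettle+plant: cost 14+6=20, value 55+47=102
- blender+kettle: cost 9+14=23, value 39+55=94
- speaker+kettle: cost 3+14=17, value 38+55=93
Best: 140 util.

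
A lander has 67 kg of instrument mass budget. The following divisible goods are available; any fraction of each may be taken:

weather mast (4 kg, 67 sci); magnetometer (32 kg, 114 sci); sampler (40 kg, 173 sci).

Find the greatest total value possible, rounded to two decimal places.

Take in order of value per unit:
- weather mast (67/4 per unit): all 4 → value 67, running total 67.00
- sampler (173/40 per unit): all 40 → value 173, running total 240.00
- magnetometer (114/32 per unit): 23 of 32 → value 23×114/32 = 81.9375, running total 321.94
Total 321.94.

321.94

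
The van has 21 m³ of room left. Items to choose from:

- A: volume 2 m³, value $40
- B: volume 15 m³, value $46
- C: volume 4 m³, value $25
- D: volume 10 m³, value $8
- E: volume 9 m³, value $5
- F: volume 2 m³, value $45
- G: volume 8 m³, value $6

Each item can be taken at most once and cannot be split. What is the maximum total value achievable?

$131

Check high-value combinations within 21 m³:
- A+B+F: volume 2+15+2=19, value 40+46+45=131
- A+C+D+F: volume 2+4+10+2=18, value 40+25+8+45=118
- A+C+F+G: volume 2+4+2+8=16, value 40+25+45+6=116
- B+C+F: volume 15+4+2=21, value 46+25+45=116
- A+C+E+F: volume 2+4+9+2=17, value 40+25+5+45=115
Best: $131.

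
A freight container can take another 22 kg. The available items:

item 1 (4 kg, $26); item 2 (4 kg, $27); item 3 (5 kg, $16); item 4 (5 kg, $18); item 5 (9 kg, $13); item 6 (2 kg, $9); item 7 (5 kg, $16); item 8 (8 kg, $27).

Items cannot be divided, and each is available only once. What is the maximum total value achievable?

$98

Check high-value combinations within 22 kg:
- item 1+item 2+item 4+item 8: weight 4+4+5+8=21, value 26+27+18+27=98
- item 1+item 2+item 3+item 4+item 6: weight 4+4+5+5+2=20, value 26+27+16+18+9=96
- item 1+item 2+item 4+item 6+item 7: weight 4+4+5+2+5=20, value 26+27+18+9+16=96
- item 1+item 2+item 3+item 8: weight 4+4+5+8=21, value 26+27+16+27=96
Best: $98.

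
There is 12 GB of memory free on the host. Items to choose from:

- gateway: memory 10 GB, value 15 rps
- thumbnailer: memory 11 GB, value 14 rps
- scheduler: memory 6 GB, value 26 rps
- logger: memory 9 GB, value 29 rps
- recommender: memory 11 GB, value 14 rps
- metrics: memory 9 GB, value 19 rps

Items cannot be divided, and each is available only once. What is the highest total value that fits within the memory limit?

Check high-value combinations within 12 GB:
- logger: memory 9, value 29
- scheduler: memory 6, value 26
- metrics: memory 9, value 19
- gateway: memory 10, value 15
- thumbnailer: memory 11, value 14
Best: 29 rps.

29 rps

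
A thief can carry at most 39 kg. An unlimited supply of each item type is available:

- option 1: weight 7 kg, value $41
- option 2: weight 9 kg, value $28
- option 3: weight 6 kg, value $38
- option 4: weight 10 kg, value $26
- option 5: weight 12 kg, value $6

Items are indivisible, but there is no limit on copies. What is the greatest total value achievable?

Best value-per-unit is option 3 at 38/6; filling with it alone gives 6×38 = 228.
Optimal mix: 3×option 1 + 3×option 3 → weight 39, value 237.

$237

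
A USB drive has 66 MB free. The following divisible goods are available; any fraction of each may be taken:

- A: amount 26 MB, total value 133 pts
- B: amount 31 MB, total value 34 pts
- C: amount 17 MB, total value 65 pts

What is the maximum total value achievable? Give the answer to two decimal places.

Take in order of value per unit:
- A (133/26 per unit): all 26 → value 133, running total 133.00
- C (65/17 per unit): all 17 → value 65, running total 198.00
- B (34/31 per unit): 23 of 31 → value 23×34/31 = 25.2258, running total 223.23
Total 223.23.

223.23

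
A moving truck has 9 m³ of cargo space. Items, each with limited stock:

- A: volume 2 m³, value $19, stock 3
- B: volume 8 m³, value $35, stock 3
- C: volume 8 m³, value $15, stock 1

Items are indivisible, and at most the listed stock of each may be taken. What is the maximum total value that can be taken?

Best selections within volume 9 and stock limits:
- 3×A: volume 6, value 57
- 2×A: volume 4, value 38
- 1×B: volume 8, value 35
Best: $57.

$57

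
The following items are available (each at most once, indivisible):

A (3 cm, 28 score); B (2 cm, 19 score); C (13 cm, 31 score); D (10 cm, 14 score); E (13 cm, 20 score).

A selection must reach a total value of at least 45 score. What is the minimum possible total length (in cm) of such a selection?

5

Subsets with value ≥ 45, sorted by total length:
- A+B: length 5, value 47
- A+B+D: length 15, value 61
Minimum length: 5 cm.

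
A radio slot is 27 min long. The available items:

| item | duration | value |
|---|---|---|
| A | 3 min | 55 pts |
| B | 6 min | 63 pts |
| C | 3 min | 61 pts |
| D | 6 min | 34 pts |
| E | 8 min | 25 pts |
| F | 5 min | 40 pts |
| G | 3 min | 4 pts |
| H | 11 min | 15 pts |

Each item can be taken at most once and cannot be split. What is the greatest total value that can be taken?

257 pts

This is a 0/1 knapsack; check combinations near the capacity.
- A+B+C+D+F+G: duration 3+6+3+6+5+3=26, value 55+63+61+34+40+4=257
- A+B+C+D+F: duration 3+6+3+6+5=23, value 55+63+61+34+40=253
- A+B+C+E+F: duration 3+6+3+8+5=25, value 55+63+61+25+40=244
- A+B+C+D+E: duration 3+6+3+6+8=26, value 55+63+61+34+25=238
- A+B+C+F+G: duration 3+6+3+5+3=20, value 55+63+61+40+4=223
Best: 257 pts.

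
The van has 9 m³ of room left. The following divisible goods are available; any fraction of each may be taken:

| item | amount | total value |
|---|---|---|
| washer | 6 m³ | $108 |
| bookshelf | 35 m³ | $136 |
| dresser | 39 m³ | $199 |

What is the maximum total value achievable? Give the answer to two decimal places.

Take in order of value per unit:
- washer (108/6 per unit): all 6 → value 108, running total 108.00
- dresser (199/39 per unit): 3 of 39 → value 3×199/39 = 15.3077, running total 123.31
Total 123.31.

123.31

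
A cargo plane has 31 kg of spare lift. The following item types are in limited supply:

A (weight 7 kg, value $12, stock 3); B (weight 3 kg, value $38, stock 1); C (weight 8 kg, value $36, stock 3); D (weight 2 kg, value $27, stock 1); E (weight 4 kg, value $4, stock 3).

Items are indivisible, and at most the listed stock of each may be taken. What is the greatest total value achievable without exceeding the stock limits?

Top feasible selections:
- 1×B + 3×C + 1×D: weight 29, value 173
- 1×B + 3×C + 1×E: weight 31, value 150
- 1×A + 1×B + 2×C + 1×D: weight 28, value 149
Best: $173.

$173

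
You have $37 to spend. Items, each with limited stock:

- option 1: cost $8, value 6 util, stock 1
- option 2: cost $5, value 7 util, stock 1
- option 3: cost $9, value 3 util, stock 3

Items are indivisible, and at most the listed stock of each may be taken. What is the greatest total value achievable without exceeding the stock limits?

19 util

Best selections within cost 37 and stock limits:
- 1×option 1 + 1×option 2 + 2×option 3: cost 31, value 19
- 1×option 1 + 1×option 2 + 1×option 3: cost 22, value 16
Best: 19 util.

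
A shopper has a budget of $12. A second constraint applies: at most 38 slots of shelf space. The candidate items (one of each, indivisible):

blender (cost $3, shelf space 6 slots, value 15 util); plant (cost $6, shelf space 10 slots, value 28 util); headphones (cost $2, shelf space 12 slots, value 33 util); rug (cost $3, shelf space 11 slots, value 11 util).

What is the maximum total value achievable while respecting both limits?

Feasible sets respecting both limits:
- blender+plant+headphones: cost 11, shelf space 28, value 76
- plant+headphones+rug: cost 11, shelf space 33, value 72
- plant+headphones: cost 8, shelf space 22, value 61
- blender+headphones+rug: cost 8, shelf space 29, value 59
Best: 76 util.

76 util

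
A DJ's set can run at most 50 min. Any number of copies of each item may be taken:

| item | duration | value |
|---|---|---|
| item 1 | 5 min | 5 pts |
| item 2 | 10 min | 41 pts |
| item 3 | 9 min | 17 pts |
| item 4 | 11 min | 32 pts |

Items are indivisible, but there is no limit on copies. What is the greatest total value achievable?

205 pts

Best value-per-unit is item 2 at 41/10, and filling with it alone uses duration 5×10=50. No mix of the others beats 5×41 = 205.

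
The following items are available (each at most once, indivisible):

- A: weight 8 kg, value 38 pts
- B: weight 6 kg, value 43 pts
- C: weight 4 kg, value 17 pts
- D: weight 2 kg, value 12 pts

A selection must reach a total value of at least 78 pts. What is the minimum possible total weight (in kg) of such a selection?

Subsets with value ≥ 78, sorted by total weight:
- A+B: weight 14, value 81
- A+B+D: weight 16, value 93
- A+B+C: weight 18, value 98
Minimum weight: 14 kg.

14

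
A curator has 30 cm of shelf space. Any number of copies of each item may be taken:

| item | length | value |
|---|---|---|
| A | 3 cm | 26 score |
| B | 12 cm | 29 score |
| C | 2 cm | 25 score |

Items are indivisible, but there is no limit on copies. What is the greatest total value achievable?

375 score

Best value-per-unit is C at 25/2, and filling with it alone uses length 15×2=30. No mix of the others beats 15×25 = 375.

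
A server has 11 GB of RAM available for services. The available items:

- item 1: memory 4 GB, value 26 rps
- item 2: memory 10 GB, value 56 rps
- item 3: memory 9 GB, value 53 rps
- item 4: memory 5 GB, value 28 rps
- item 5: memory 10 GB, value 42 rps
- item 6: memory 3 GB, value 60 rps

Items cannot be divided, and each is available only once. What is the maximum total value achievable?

This is a 0/1 knapsack; check combinations near the capacity.
- item 4+item 6: memory 5+3=8, value 28+60=88
- item 1+item 6: memory 4+3=7, value 26+60=86
- item 6: memory 3, value 60
- item 2: memory 10, value 56
- item 1+item 4: memory 4+5=9, value 26+28=54
Best: 88 rps.

88 rps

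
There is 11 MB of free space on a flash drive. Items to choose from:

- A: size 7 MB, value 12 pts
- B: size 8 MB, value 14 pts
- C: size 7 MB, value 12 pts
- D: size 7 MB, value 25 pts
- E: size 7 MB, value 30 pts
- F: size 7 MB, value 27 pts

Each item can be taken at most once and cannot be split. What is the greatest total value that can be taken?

30 pts

Check high-value combinations within 11 MB:
- E: size 7, value 30
- F: size 7, value 27
- D: size 7, value 25
Best: 30 pts.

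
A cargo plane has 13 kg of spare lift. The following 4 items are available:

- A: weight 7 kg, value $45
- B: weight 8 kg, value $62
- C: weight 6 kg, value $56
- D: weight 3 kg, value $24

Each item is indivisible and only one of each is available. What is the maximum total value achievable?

Check high-value combinations within 13 kg:
- A+C: weight 7+6=13, value 45+56=101
- B+D: weight 8+3=11, value 62+24=86
- C+D: weight 6+3=9, value 56+24=80
- A+D: weight 7+3=10, value 45+24=69
Best: $101.

$101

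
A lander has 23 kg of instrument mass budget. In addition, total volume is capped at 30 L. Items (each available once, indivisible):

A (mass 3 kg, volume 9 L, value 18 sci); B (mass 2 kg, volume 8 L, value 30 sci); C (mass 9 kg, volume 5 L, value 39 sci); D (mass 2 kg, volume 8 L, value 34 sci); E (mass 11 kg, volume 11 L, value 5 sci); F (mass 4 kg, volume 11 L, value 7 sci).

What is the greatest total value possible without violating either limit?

Feasible sets respecting both limits:
- A+B+C+D: mass 16, volume 30, value 121
- B+C+D: mass 13, volume 21, value 103
- A+C+D: mass 14, volume 22, value 91
- A+B+C: mass 14, volume 22, value 87
Best: 121 sci.

121 sci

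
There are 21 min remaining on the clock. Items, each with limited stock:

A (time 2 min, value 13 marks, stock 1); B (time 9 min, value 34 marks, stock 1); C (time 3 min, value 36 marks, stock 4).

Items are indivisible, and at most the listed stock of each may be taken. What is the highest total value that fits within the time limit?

178 marks

Best selections within time 21 and stock limits:
- 1×B + 4×C: time 21, value 178
- 1×A + 4×C: time 14, value 157
- 1×A + 1×B + 3×C: time 20, value 155
- 4×C: time 12, value 144
Best: 178 marks.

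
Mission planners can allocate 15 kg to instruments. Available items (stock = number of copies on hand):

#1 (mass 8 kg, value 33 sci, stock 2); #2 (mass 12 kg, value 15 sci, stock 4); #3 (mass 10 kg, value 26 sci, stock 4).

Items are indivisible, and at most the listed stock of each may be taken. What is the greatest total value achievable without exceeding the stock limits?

33 sci

Top feasible selections:
- 1×#1: mass 8, value 33
- 1×#3: mass 10, value 26
- 1×#2: mass 12, value 15
Best: 33 sci.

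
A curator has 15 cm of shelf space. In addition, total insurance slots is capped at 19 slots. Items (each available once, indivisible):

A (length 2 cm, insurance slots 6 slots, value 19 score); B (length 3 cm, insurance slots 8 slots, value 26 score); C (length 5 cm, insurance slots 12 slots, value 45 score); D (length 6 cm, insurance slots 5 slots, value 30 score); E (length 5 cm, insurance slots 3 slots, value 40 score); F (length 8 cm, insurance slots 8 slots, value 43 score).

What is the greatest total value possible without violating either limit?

Feasible sets respecting both limits:
- A+E+F: length 15, insurance slots 17, value 102
- B+D+E: length 14, insurance slots 16, value 96
- A+D+E: length 13, insurance slots 14, value 89
- A+B+E: length 10, insurance slots 17, value 85
Best: 102 score.

102 score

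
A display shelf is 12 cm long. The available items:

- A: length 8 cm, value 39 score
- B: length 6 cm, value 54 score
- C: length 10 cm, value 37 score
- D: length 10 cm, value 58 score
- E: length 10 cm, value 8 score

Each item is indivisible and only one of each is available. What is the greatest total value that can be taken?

58 score

Check high-value combinations within 12 cm:
- D: length 10, value 58
- B: length 6, value 54
- A: length 8, value 39
- C: length 10, value 37
Best: 58 score.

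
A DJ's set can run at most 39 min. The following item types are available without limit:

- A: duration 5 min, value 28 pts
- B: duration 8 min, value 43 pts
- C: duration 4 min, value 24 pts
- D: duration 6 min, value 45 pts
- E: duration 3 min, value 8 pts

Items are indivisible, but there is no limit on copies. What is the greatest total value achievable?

Best value-per-unit is D at 45/6; filling with it alone gives 6×45 = 270.
Optimal mix: 6×D + 1×E → duration 39, value 278.

278 pts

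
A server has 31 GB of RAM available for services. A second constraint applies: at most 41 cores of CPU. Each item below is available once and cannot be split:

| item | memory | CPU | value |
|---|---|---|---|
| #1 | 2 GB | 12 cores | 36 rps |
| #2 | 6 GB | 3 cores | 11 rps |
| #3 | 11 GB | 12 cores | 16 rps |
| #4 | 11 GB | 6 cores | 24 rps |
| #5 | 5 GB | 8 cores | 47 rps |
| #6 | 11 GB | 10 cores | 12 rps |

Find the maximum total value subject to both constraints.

123 rps

Feasible sets respecting both limits:
- #1+#3+#4+#5: memory 29, CPU 38, value 123
- #1+#4+#5+#6: memory 29, CPU 36, value 119
- #1+#2+#4+#5: memory 24, CPU 29, value 118
- #1+#2+#3+#5: memory 24, CPU 35, value 110
Best: 123 rps.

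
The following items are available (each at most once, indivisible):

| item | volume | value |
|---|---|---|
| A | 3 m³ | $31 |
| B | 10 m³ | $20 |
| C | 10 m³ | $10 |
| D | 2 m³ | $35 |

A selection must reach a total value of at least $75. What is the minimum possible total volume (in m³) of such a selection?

Subsets with value ≥ 75, sorted by total volume:
- A+B+D: volume 15, value 86
- A+C+D: volume 15, value 76
Minimum volume: 15 m³.

15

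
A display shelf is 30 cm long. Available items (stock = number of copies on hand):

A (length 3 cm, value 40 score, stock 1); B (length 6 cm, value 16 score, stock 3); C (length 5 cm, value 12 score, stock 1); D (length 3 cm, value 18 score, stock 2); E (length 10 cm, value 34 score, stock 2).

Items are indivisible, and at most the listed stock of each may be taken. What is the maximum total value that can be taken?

Best selections within length 30 and stock limits:
- 1×A + 2×D + 2×E: length 29, value 144
- 1×A + 1×B + 1×C + 2×D + 1×E: length 30, value 138
Best: 144 score.

144 score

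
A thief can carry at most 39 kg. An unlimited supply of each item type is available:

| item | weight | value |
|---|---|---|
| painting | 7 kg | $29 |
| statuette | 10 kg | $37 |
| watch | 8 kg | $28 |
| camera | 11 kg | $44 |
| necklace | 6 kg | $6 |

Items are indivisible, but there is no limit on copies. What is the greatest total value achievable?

$160

Best value-per-unit is painting at 29/7; filling with it alone gives 5×29 = 145.
Optimal mix: 4×painting + 1×camera → weight 39, value 160.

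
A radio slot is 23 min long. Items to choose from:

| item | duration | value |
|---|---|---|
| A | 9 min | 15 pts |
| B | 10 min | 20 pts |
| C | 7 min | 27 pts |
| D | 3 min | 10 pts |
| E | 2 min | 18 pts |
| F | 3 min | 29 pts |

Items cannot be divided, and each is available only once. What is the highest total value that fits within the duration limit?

94 pts

Check high-value combinations within 23 min:
- B+C+E+F: duration 10+7+2+3=22, value 20+27+18+29=94
- A+C+E+F: duration 9+7+2+3=21, value 15+27+18+29=89
- B+C+D+F: duration 10+7+3+3=23, value 20+27+10+29=86
- C+D+E+F: duration 7+3+2+3=15, value 27+10+18+29=84
Best: 94 pts.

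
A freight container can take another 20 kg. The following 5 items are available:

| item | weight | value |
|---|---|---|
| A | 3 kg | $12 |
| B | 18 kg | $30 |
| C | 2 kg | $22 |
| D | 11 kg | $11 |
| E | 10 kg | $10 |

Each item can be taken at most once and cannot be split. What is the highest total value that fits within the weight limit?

$52

This is a 0/1 knapsack; check combinations near the capacity.
- B+C: weight 18+2=20, value 30+22=52
- A+C+D: weight 3+2+11=16, value 12+22+11=45
- A+C+E: weight 3+2+10=15, value 12+22+10=44
- A+C: weight 3+2=5, value 12+22=34
- C+D: weight 2+11=13, value 22+11=33
Best: $52.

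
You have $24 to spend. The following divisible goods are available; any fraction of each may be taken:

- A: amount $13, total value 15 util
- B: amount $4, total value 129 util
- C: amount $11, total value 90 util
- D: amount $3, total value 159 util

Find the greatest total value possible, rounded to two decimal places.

Take in order of value per unit:
- D (159/3 per unit): all 3 → value 159, running total 159.00
- B (129/4 per unit): all 4 → value 129, running total 288.00
- C (90/11 per unit): all 11 → value 90, running total 378.00
- A (15/13 per unit): 6 of 13 → value 6×15/13 = 6.9231, running total 384.92
Total 384.92.

384.92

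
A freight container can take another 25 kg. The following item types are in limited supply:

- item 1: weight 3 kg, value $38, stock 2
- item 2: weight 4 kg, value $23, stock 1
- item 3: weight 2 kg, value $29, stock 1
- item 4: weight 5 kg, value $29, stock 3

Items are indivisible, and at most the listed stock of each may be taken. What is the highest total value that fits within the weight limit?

Top feasible selections:
- 2×item 1 + 1×item 3 + 3×item 4: weight 23, value 192
- 2×item 1 + 1×item 2 + 1×item 3 + 2×item 4: weight 22, value 186
Best: $192.

$192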